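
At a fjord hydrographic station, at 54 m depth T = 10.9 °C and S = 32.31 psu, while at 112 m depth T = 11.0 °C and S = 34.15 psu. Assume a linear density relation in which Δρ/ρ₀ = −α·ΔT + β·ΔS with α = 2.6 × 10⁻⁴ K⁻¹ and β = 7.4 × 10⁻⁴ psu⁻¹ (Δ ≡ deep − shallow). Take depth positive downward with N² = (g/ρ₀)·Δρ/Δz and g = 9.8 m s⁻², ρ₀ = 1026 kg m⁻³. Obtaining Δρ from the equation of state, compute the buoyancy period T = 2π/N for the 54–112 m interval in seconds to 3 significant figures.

ΔT = +0.1 K, ΔS = +1.84 psu (deep − shallow).
Δρ/ρ₀ = −αΔT + βΔS = -2.60 × 10⁻⁵ + 1.3616 × 10⁻³ = 1.3356 × 10⁻³, so Δρ ≈ 1.370 kg m⁻³.
N² = (g/ρ₀)·Δρ/Δz = g·(Δρ/ρ₀)/Δz = 9.8 × 1.3356 × 10⁻³ / 58 = 2.2567 × 10⁻⁴ s⁻².
N = √(2.2567 × 10⁻⁴) = 0.015022 rad s⁻¹ → T = 2π/N = 418.27 s ≈ 418 s.

418 s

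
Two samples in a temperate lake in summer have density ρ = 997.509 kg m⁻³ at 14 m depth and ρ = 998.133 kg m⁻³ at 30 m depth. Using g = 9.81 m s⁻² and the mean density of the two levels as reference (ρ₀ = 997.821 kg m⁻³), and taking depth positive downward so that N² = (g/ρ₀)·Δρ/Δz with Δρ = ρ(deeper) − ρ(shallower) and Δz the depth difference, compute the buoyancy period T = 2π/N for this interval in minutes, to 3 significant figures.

Δρ = 998.133 − 997.509 = 0.624 kg m⁻³ over Δz = 30 − 14 = 16 m.
N² = (9.81/997.821) × (0.624/16) = 3.8343 × 10⁻⁴ s⁻².
N = √(3.8343 × 10⁻⁴) = 0.019581 rad s⁻¹, so T = 2π/N = 320.88 s = 5.3480 min ≈ 5.35 min.

5.35 min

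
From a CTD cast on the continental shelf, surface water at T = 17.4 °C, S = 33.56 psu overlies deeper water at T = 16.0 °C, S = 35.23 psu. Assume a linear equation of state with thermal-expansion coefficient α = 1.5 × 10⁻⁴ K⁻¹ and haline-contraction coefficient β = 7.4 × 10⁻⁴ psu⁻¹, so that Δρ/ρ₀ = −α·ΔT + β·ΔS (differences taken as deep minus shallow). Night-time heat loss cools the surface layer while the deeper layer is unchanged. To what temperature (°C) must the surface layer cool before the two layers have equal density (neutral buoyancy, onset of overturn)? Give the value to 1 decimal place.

Neutral buoyancy requires Δρ = 0, i.e. −α(T_deep − T_surf′) + β(S_deep − S_surf) = 0.
T_surf′ = T_deep − (β/α)·ΔS = 16.0 − (7.4 × 10⁻⁴/1.5 × 10⁻⁴)·(+1.67) = 7.761 °C.
Cooling required: 17.4 − (7.761) = 9.639 °C.

7.8 °C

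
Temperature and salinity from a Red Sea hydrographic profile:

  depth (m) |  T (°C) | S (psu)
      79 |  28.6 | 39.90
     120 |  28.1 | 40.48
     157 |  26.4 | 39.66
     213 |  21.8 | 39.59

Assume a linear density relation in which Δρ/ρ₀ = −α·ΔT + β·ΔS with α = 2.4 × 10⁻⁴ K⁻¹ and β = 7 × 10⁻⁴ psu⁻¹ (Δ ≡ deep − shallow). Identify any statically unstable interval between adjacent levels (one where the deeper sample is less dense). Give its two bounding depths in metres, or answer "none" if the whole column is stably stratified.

Evaluate Δρ/ρ₀ = −αΔT + βΔS across each adjacent pair:
  79–120 m: −αΔT+βΔS = −(2.4 × 10⁻⁴)(-0.5)+(7 × 10⁻⁴)(+0.58) = 5.3 × 10⁻⁴ → stable
  120–157 m: −αΔT+βΔS = −(2.4 × 10⁻⁴)(-1.7)+(7 × 10⁻⁴)(-0.82) = -1.7 × 10⁻⁴ → UNSTABLE
  157–213 m: −αΔT+βΔS = −(2.4 × 10⁻⁴)(-4.6)+(7 × 10⁻⁴)(-0.07) = 1.1 × 10⁻³ → stable
The 120–157 m interval has Δρ < 0: lighter water underlies denser water.

120–157 m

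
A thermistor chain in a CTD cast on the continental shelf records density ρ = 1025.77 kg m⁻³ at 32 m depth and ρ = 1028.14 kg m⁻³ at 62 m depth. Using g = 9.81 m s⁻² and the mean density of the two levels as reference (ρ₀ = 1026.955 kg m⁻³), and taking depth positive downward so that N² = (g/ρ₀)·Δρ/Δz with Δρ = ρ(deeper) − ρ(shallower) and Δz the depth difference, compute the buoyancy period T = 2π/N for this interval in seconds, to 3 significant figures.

Δρ = 1028.14 − 1025.77 = 2.37 kg m⁻³ over Δz = 62 − 32 = 30 m.
N² = (9.81/1026.955) × (2.37/30) = 7.5465 × 10⁻⁴ s⁻².
N = √(7.5465 × 10⁻⁴) = 0.027471 rad s⁻¹, so T = 2π/N = 228.72 s ≈ 229 s.

229 s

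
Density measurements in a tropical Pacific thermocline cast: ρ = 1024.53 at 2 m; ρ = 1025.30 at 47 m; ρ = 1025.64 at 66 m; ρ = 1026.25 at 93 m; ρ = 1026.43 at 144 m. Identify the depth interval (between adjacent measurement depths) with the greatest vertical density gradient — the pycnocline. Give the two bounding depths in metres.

66–93 m

Compute the density gradient over each adjacent pair:
  2–47 m: Δρ/Δz = 0.77/45 = 0.017 kg m⁻⁴
  47–66 m: Δρ/Δz = 0.34/19 = 0.018 kg m⁻⁴
  66–93 m: Δρ/Δz = 0.61/27 = 0.023 kg m⁻⁴
  93–144 m: Δρ/Δz = 0.18/51 = 3.5 × 10⁻³ kg m⁻⁴
The largest gradient is in the 66–93 m interval — the pycnocline.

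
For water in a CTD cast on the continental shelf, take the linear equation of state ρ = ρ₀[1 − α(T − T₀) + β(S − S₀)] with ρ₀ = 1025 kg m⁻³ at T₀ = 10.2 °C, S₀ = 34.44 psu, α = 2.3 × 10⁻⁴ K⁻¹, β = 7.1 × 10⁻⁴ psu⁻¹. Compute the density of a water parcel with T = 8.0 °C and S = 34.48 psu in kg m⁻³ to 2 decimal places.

T − T₀ = -2.2 K, S − S₀ = +0.04 psu.
Bracket = 1 − α·(-2.2) + β·(+0.04) = 1 + (5.344 × 10⁻⁴) = 1.0005344.
ρ = 1025 × 1.0005344 = 1025.55 kg m⁻³.

1025.55 kg m⁻³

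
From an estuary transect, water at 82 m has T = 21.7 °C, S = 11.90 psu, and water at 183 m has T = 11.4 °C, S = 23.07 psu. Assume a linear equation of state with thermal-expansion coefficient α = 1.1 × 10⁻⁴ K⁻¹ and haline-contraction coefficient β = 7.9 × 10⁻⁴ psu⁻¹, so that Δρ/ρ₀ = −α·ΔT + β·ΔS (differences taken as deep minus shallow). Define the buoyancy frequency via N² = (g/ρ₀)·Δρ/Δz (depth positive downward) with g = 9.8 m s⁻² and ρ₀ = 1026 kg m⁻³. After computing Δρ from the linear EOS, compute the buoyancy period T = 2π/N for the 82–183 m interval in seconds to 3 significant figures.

202 s

ΔT = -10.3 K, ΔS = +11.17 psu (deep − shallow).
Δρ/ρ₀ = −αΔT + βΔS = 1.133 × 10⁻³ + 8.8243 × 10⁻³ = 9.9573 × 10⁻³, so Δρ ≈ 10.22 kg m⁻³.
N² = (g/ρ₀)·Δρ/Δz = g·(Δρ/ρ₀)/Δz = 9.8 × 9.9573 × 10⁻³ / 101 = 9.6615 × 10⁻⁴ s⁻².
N = √(9.6615 × 10⁻⁴) = 0.031083 rad s⁻¹ → T = 2π/N = 202.14 s ≈ 202 s.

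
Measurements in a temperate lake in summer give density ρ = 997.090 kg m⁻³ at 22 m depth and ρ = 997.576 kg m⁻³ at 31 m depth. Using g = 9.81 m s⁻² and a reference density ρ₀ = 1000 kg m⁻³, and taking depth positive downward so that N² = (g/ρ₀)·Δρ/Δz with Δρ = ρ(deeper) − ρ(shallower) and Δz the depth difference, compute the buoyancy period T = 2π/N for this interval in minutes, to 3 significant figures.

Δρ = 997.576 − 997.090 = 0.486 kg m⁻³ over Δz = 31 − 22 = 9 m.
N² = (9.81/1000) × (0.486/9) = 5.2974 × 10⁻⁴ s⁻².
N = √(5.2974 × 10⁻⁴) = 0.023016 rad s⁻¹, so T = 2π/N = 272.99 s = 4.5498 min ≈ 4.55 min.

4.55 min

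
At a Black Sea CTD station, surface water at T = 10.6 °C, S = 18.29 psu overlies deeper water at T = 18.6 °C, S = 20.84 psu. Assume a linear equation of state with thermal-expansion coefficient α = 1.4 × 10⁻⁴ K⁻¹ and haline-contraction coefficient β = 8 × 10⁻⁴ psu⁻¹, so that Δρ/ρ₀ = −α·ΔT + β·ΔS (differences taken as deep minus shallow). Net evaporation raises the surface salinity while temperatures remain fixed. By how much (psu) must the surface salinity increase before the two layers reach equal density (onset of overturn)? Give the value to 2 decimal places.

1.15 psu

Neutral buoyancy requires −α(T_deep − T_surf) + β(S_deep − S_surf′) = 0.
S_surf′ = S_deep − (α/β)·ΔT = 20.84 − (1.4 × 10⁻⁴/8 × 10⁻⁴)·(+8.0) = 19.4400 psu.
Increase required: 19.4400 − 18.29 = 1.1500 psu.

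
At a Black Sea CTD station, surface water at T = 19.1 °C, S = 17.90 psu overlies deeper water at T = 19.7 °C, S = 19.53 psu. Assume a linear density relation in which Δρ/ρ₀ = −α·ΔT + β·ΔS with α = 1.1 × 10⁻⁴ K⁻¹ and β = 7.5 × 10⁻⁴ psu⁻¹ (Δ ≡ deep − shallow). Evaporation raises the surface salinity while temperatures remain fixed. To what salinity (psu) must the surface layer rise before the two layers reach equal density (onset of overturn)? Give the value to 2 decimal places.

19.44 psu

Neutral buoyancy requires −α(T_deep − T_surf) + β(S_deep − S_surf′) = 0.
S_surf′ = S_deep − (α/β)·ΔT = 19.53 − (1.1 × 10⁻⁴/7.5 × 10⁻⁴)·(+0.6) = 19.4420 psu.
Increase required: 19.4420 − 17.90 = 1.5420 psu.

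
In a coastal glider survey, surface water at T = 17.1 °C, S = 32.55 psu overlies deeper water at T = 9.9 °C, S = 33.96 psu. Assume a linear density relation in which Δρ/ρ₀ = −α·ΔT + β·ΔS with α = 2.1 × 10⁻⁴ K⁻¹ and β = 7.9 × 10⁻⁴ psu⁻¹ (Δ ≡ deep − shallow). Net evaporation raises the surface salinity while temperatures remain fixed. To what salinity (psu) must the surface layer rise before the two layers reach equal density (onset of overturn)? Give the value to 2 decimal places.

Neutral buoyancy requires −α(T_deep − T_surf) + β(S_deep − S_surf′) = 0.
S_surf′ = S_deep − (α/β)·ΔT = 33.96 − (2.1 × 10⁻⁴/7.9 × 10⁻⁴)·(-7.2) = 35.8739 psu.
Increase required: 35.8739 − 32.55 = 3.3239 psu.

35.87 psu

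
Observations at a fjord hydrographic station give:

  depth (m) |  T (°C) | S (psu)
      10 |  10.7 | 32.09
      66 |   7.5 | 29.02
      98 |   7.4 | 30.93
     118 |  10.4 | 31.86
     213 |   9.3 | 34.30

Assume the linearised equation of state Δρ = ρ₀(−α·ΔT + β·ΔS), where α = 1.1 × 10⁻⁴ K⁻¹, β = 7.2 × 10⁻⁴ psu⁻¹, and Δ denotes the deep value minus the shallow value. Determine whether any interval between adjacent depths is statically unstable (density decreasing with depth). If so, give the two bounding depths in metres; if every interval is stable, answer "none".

Evaluate Δρ/ρ₀ = −αΔT + βΔS across each adjacent pair:
  10–66 m: −αΔT+βΔS = −(1.1 × 10⁻⁴)(-3.2)+(7.2 × 10⁻⁴)(-3.07) = -1.9 × 10⁻³ → UNSTABLE
  66–98 m: −αΔT+βΔS = −(1.1 × 10⁻⁴)(-0.1)+(7.2 × 10⁻⁴)(+1.91) = 1.4 × 10⁻³ → stable
  98–118 m: −αΔT+βΔS = −(1.1 × 10⁻⁴)(+3.0)+(7.2 × 10⁻⁴)(+0.93) = 3.4 × 10⁻⁴ → stable
  118–213 m: −αΔT+βΔS = −(1.1 × 10⁻⁴)(-1.1)+(7.2 × 10⁻⁴)(+2.44) = 1.9 × 10⁻³ → stable
The 10–66 m interval has Δρ < 0: lighter water underlies denser water.

10–66 m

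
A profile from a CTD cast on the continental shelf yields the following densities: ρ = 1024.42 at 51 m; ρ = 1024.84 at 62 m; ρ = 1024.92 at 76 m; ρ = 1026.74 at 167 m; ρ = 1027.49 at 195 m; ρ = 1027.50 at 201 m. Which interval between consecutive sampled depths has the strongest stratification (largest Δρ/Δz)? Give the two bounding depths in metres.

Compute the density gradient over each adjacent pair:
  51–62 m: Δρ/Δz = 0.42/11 = 0.038 kg m⁻⁴
  62–76 m: Δρ/Δz = 0.08/14 = 5.7 × 10⁻³ kg m⁻⁴
  76–167 m: Δρ/Δz = 1.82/91 = 0.020 kg m⁻⁴
  167–195 m: Δρ/Δz = 0.75/28 = 0.027 kg m⁻⁴
  195–201 m: Δρ/Δz = 0.01/6 = 1.7 × 10⁻³ kg m⁻⁴
The largest gradient is in the 51–62 m interval — the pycnocline.

51–62 m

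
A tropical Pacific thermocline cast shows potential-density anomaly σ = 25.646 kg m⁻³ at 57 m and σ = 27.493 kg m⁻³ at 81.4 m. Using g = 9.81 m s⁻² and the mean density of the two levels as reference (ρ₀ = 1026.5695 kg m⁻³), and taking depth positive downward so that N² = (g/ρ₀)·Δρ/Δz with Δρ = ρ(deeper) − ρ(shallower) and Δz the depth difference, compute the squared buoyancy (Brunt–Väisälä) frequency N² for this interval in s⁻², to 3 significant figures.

7.23 × 10⁻⁴ s⁻²

Δρ = 1027.493 − 1025.646 = 1.847 kg m⁻³ over Δz = 81.4 − 57 = 24.4 m.
N² = (9.81/1026.5695) × (1.847/24.4) = 7.2337 × 10⁻⁴ s⁻² ≈ 7.23 × 10⁻⁴ s⁻².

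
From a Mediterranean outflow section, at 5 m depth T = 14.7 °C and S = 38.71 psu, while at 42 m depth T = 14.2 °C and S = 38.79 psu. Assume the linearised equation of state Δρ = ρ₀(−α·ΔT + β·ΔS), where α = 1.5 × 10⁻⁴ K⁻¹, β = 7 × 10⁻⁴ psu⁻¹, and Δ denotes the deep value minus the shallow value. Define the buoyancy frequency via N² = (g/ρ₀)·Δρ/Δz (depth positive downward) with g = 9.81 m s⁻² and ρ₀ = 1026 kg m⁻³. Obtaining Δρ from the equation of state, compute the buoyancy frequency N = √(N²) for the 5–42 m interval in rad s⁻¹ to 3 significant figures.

ΔT = -0.5 K, ΔS = +0.08 psu (deep − shallow).
Δρ/ρ₀ = −αΔT + βΔS = 7.50 × 10⁻⁵ + 5.60 × 10⁻⁵ = 1.31 × 10⁻⁴, so Δρ ≈ 0.1344 kg m⁻³.
N² = (g/ρ₀)·Δρ/Δz = g·(Δρ/ρ₀)/Δz = 9.81 × 1.31 × 10⁻⁴ / 37 = 3.4733 × 10⁻⁵ s⁻².
N = √(3.4733 × 10⁻⁵) = 5.8935 × 10⁻³ rad s⁻¹ ≈ 5.89 × 10⁻³ rad s⁻¹.

5.89 × 10⁻³ rad s⁻¹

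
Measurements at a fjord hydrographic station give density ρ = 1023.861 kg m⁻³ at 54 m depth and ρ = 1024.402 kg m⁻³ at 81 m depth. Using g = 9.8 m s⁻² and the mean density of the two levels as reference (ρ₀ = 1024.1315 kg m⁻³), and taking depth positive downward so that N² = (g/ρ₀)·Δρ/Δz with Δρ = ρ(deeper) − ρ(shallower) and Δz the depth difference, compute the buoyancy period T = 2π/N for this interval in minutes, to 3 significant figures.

Δρ = 1024.402 − 1023.861 = 0.541 kg m⁻³ over Δz = 81 − 54 = 27 m.
N² = (9.8/1024.1315) × (0.541/27) = 1.9174 × 10⁻⁴ s⁻².
N = √(1.9174 × 10⁻⁴) = 0.013847 rad s⁻¹, so T = 2π/N = 453.76 s = 7.5627 min ≈ 7.56 min.

7.56 min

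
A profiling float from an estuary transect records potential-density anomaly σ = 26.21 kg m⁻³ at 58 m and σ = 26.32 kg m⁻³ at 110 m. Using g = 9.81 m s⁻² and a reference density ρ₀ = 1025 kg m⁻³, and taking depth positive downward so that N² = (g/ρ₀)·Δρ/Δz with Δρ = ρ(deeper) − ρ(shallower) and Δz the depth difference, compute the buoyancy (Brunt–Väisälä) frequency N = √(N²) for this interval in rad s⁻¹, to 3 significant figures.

Δρ = 1026.32 − 1026.21 = 0.11 kg m⁻³ over Δz = 110 − 58 = 52 m.
N² = (9.81/1025) × (0.11/52) = 2.0246 × 10⁻⁵ s⁻².
N = √(2.0246 × 10⁻⁵) = 4.4996 × 10⁻³ rad s⁻¹ ≈ 4.50 × 10⁻³ rad s⁻¹.

4.50 × 10⁻³ rad s⁻¹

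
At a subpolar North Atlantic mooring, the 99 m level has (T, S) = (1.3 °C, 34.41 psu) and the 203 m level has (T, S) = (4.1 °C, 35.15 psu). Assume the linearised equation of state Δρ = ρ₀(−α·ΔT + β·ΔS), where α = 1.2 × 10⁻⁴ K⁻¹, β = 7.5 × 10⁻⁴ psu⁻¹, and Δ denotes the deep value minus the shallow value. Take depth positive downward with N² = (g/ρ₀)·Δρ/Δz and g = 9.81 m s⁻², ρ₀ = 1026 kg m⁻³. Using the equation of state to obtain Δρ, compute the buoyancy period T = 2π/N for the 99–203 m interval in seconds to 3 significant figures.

1.38 × 10³ s

ΔT = +2.8 K, ΔS = +0.74 psu (deep − shallow).
Δρ/ρ₀ = −αΔT + βΔS = -3.36 × 10⁻⁴ + 5.55 × 10⁻⁴ = 2.19 × 10⁻⁴, so Δρ ≈ 0.2247 kg m⁻³.
N² = (g/ρ₀)·Δρ/Δz = g·(Δρ/ρ₀)/Δz = 9.81 × 2.19 × 10⁻⁴ / 104 = 2.0658 × 10⁻⁵ s⁻².
N = √(2.0658 × 10⁻⁵) = 4.5451 × 10⁻³ rad s⁻¹ → T = 2π/N = 1.3824 × 10³ s ≈ 1.38 × 10³ s.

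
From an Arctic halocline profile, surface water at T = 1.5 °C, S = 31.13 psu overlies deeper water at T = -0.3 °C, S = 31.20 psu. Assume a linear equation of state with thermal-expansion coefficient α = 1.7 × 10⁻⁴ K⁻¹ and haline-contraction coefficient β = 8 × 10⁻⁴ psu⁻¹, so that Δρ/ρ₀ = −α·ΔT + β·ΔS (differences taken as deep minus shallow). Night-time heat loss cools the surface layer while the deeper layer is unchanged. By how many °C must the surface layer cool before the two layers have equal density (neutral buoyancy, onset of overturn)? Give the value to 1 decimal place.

Neutral buoyancy requires Δρ = 0, i.e. −α(T_deep − T_surf′) + β(S_deep − S_surf) = 0.
T_surf′ = T_deep − (β/α)·ΔS = -0.3 − (8 × 10⁻⁴/1.7 × 10⁻⁴)·(+0.07) = -0.629 °C.
Cooling required: 1.5 − (-0.629) = 2.129 °C.

2.1 °C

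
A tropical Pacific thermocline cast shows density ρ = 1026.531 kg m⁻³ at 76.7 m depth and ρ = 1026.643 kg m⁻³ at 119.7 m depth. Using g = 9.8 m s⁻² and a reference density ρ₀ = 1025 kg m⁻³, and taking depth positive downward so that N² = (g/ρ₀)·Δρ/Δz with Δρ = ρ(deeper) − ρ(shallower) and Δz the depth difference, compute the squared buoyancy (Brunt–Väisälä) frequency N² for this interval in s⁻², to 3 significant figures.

Δρ = 1026.643 − 1026.531 = 0.112 kg m⁻³ over Δz = 119.7 − 76.7 = 43 m.
N² = (9.8/1025) × (0.112/43) = 2.4903 × 10⁻⁵ s⁻² ≈ 2.49 × 10⁻⁵ s⁻².

2.49 × 10⁻⁵ s⁻²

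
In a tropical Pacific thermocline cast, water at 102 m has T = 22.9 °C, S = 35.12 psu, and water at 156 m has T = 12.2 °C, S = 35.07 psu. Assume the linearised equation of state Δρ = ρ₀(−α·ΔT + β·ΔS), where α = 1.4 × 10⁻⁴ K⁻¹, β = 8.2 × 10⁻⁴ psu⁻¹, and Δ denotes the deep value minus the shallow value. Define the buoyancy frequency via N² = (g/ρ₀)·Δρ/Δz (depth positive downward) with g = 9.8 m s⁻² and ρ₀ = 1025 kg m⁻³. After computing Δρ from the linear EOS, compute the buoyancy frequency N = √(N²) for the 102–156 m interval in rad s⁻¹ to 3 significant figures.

0.0163 rad s⁻¹

ΔT = -10.7 K, ΔS = -0.05 psu (deep − shallow).
Δρ/ρ₀ = −αΔT + βΔS = 1.498 × 10⁻³ − 4.10 × 10⁻⁵ = 1.457 × 10⁻³, so Δρ ≈ 1.493 kg m⁻³.
N² = (g/ρ₀)·Δρ/Δz = g·(Δρ/ρ₀)/Δz = 9.8 × 1.457 × 10⁻³ / 54 = 2.6442 × 10⁻⁴ s⁻².
N = √(2.6442 × 10⁻⁴) = 0.016261 rad s⁻¹ ≈ 0.0163 rad s⁻¹.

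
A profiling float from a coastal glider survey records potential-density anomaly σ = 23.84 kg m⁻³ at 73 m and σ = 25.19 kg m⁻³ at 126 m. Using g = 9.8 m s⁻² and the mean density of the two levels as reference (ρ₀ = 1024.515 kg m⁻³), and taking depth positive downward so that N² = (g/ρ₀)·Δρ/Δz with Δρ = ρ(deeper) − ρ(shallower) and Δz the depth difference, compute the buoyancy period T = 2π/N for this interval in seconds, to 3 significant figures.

Δρ = 1025.19 − 1023.84 = 1.35 kg m⁻³ over Δz = 126 − 73 = 53 m.
N² = (9.8/1024.515) × (1.35/53) = 2.4365 × 10⁻⁴ s⁻².
N = √(2.4365 × 10⁻⁴) = 0.015609 rad s⁻¹, so T = 2π/N = 402.54 s ≈ 403 s.

403 s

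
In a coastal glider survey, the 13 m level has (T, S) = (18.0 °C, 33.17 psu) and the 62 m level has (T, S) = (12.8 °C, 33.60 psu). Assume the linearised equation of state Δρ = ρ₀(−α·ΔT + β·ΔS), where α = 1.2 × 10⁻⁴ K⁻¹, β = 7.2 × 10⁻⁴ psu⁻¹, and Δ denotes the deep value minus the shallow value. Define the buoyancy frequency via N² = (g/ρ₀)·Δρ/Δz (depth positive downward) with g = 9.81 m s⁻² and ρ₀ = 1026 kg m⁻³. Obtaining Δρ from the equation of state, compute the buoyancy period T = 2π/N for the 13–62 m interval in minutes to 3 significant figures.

7.66 min

ΔT = -5.2 K, ΔS = +0.43 psu (deep − shallow).
Δρ/ρ₀ = −αΔT + βΔS = 6.24 × 10⁻⁴ + 3.096 × 10⁻⁴ = 9.336 × 10⁻⁴, so Δρ ≈ 0.9579 kg m⁻³.
N² = (g/ρ₀)·Δρ/Δz = g·(Δρ/ρ₀)/Δz = 9.81 × 9.336 × 10⁻⁴ / 49 = 1.8691 × 10⁻⁴ s⁻².
N = √(1.8691 × 10⁻⁴) = 0.013672 rad s⁻¹ → T = 2π/N = 459.57 s = 7.6595 min ≈ 7.66 min.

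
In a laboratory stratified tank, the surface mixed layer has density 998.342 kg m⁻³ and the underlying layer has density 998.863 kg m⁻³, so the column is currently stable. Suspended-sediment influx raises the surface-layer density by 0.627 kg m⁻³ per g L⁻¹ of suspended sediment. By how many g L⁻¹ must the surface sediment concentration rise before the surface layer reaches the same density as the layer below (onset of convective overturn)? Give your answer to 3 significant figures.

0.831 g L⁻¹

Density deficit of the surface layer: 998.863 − 998.342 = 0.521 kg m⁻³.
Required change = 0.521 / 0.627 = 0.831 g L⁻¹.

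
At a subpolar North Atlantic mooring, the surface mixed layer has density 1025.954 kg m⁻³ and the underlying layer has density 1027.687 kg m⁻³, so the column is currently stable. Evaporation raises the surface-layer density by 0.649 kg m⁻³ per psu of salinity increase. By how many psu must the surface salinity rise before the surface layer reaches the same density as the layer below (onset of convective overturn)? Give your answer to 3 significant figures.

Density deficit of the surface layer: 1027.687 − 1025.954 = 1.733 kg m⁻³.
Required change = 1.733 / 0.649 = 2.67 psu.

2.67 psu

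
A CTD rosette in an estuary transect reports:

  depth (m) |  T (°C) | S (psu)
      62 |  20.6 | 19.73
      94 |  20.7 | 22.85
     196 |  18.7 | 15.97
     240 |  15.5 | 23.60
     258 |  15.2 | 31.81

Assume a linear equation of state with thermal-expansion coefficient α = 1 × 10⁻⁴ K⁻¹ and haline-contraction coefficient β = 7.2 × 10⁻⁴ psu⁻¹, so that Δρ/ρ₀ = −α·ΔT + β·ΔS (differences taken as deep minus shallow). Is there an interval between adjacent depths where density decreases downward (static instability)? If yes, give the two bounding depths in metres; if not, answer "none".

Evaluate Δρ/ρ₀ = −αΔT + βΔS across each adjacent pair:
  62–94 m: −αΔT+βΔS = −(1 × 10⁻⁴)(+0.1)+(7.2 × 10⁻⁴)(+3.12) = 2.2 × 10⁻³ → stable
  94–196 m: −αΔT+βΔS = −(1 × 10⁻⁴)(-2.0)+(7.2 × 10⁻⁴)(-6.88) = -4.8 × 10⁻³ → UNSTABLE
  196–240 m: −αΔT+βΔS = −(1 × 10⁻⁴)(-3.2)+(7.2 × 10⁻⁴)(+7.63) = 5.8 × 10⁻³ → stable
  240–258 m: −αΔT+βΔS = −(1 × 10⁻⁴)(-0.3)+(7.2 × 10⁻⁴)(+8.21) = 5.9 × 10⁻³ → stable
The 94–196 m interval has Δρ < 0: lighter water underlies denser water.

94–196 m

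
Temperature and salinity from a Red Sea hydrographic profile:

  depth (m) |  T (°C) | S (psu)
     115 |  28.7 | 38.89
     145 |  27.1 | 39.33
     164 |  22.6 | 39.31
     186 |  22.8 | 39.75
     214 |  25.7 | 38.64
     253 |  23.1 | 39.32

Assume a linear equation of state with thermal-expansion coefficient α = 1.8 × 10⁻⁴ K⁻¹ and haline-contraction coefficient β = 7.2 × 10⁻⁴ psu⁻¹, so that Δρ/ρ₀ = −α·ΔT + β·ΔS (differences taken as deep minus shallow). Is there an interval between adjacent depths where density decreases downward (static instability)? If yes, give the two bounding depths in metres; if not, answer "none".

Evaluate Δρ/ρ₀ = −αΔT + βΔS across each adjacent pair:
  115–145 m: −αΔT+βΔS = −(1.8 × 10⁻⁴)(-1.6)+(7.2 × 10⁻⁴)(+0.44) = 6.0 × 10⁻⁴ → stable
  145–164 m: −αΔT+βΔS = −(1.8 × 10⁻⁴)(-4.5)+(7.2 × 10⁻⁴)(-0.02) = 8.0 × 10⁻⁴ → stable
  164–186 m: −αΔT+βΔS = −(1.8 × 10⁻⁴)(+0.2)+(7.2 × 10⁻⁴)(+0.44) = 2.8 × 10⁻⁴ → stable
  186–214 m: −αΔT+βΔS = −(1.8 × 10⁻⁴)(+2.9)+(7.2 × 10⁻⁴)(-1.11) = -1.3 × 10⁻³ → UNSTABLE
  214–253 m: −αΔT+βΔS = −(1.8 × 10⁻⁴)(-2.6)+(7.2 × 10⁻⁴)(+0.68) = 9.6 × 10⁻⁴ → stable
The 186–214 m interval has Δρ < 0: lighter water underlies denser water.

186–214 m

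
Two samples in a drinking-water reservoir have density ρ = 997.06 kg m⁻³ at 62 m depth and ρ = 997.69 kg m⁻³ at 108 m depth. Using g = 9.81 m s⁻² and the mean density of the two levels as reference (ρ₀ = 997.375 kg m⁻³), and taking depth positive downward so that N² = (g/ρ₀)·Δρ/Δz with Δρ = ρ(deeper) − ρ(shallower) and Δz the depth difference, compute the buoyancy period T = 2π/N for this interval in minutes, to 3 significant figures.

Δρ = 997.69 − 997.06 = 0.63 kg m⁻³ over Δz = 108 − 62 = 46 m.
N² = (9.81/997.375) × (0.63/46) = 1.3471 × 10⁻⁴ s⁻².
N = √(1.3471 × 10⁻⁴) = 0.011606 rad s⁻¹, so T = 2π/N = 541.37 s = 9.0228 min ≈ 9.02 min.
Since Δρ > 0 the layer is stably stratified.

9.02 min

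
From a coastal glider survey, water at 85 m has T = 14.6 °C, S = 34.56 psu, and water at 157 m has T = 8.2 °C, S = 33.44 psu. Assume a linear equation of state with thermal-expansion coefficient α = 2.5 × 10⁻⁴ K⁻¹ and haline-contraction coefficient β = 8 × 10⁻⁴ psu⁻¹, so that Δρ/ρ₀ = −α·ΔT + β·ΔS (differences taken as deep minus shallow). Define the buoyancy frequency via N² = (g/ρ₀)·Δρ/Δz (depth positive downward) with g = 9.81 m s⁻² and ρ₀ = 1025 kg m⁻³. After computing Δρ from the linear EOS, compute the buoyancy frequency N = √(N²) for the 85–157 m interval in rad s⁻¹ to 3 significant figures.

ΔT = -6.4 K, ΔS = -1.12 psu (deep − shallow).
Δρ/ρ₀ = −αΔT + βΔS = 1.60 × 10⁻³ − 8.96 × 10⁻⁴ = 7.04 × 10⁻⁴, so Δρ ≈ 0.7216 kg m⁻³.
N² = (g/ρ₀)·Δρ/Δz = g·(Δρ/ρ₀)/Δz = 9.81 × 7.04 × 10⁻⁴ / 72 = 9.5920 × 10⁻⁵ s⁻².
N = √(9.5920 × 10⁻⁵) = 9.7939 × 10⁻³ rad s⁻¹ ≈ 9.79 × 10⁻³ rad s⁻¹.

9.79 × 10⁻³ rad s⁻¹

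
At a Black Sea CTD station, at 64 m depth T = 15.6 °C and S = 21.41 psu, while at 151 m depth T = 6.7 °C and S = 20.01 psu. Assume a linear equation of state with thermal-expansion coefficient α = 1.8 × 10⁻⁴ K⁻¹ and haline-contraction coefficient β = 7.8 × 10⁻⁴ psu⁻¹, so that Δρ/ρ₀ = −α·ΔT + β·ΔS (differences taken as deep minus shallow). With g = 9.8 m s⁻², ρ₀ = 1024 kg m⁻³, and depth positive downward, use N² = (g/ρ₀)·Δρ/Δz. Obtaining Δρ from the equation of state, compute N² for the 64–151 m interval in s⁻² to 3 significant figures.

ΔT = -8.9 K, ΔS = -1.40 psu (deep − shallow).
Δρ/ρ₀ = −αΔT + βΔS = 1.602 × 10⁻³ − 1.092 × 10⁻³ = 5.10 × 10⁻⁴, so Δρ ≈ 0.5222 kg m⁻³.
N² = (g/ρ₀)·Δρ/Δz = g·(Δρ/ρ₀)/Δz = 9.8 × 5.10 × 10⁻⁴ / 87 = 5.7448 × 10⁻⁵ s⁻² ≈ 5.74 × 10⁻⁵ s⁻².

5.74 × 10⁻⁵ s⁻²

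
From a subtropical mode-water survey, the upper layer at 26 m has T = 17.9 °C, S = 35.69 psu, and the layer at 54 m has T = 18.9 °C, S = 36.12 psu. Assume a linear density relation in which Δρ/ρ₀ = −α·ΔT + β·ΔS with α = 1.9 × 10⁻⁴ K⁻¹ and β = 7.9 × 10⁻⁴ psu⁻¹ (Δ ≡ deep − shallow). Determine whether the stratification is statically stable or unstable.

ΔT = 18.9 − 17.9 = +1.0 K and ΔS = 36.12 − 35.69 = +0.43 psu (deep − shallow).
−αΔT = -1.90 × 10⁻⁴; βΔS = 3.397 × 10⁻⁴; sum Δρ/ρ₀ = 1.497 × 10⁻⁴.
Δρ/ρ₀ > 0, so Δρ > 0: deeper water is denser → statically stable.

stable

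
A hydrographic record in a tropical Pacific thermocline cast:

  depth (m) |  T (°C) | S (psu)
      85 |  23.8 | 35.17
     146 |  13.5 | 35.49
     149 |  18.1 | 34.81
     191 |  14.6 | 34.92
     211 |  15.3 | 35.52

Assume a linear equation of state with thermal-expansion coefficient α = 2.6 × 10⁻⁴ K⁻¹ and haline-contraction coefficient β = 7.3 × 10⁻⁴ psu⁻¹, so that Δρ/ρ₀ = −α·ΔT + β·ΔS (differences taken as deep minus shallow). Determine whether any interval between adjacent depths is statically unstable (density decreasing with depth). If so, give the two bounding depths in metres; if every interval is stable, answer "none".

Evaluate Δρ/ρ₀ = −αΔT + βΔS across each adjacent pair:
  85–146 m: −αΔT+βΔS = −(2.6 × 10⁻⁴)(-10.3)+(7.3 × 10⁻⁴)(+0.32) = 2.9 × 10⁻³ → stable
  146–149 m: −αΔT+βΔS = −(2.6 × 10⁻⁴)(+4.6)+(7.3 × 10⁻⁴)(-0.68) = -1.7 × 10⁻³ → UNSTABLE
  149–191 m: −αΔT+βΔS = −(2.6 × 10⁻⁴)(-3.5)+(7.3 × 10⁻⁴)(+0.11) = 9.9 × 10⁻⁴ → stable
  191–211 m: −αΔT+βΔS = −(2.6 × 10⁻⁴)(+0.7)+(7.3 × 10⁻⁴)(+0.60) = 2.6 × 10⁻⁴ → stable
The 146–149 m interval has Δρ < 0: lighter water underlies denser water.

146–149 m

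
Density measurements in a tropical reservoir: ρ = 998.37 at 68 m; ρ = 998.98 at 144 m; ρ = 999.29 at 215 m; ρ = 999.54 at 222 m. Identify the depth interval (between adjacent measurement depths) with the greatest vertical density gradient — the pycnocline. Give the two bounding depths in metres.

215–222 m

Compute the density gradient over each adjacent pair:
  68–144 m: Δρ/Δz = 0.61/76 = 8.0 × 10⁻³ kg m⁻⁴
  144–215 m: Δρ/Δz = 0.31/71 = 4.4 × 10⁻³ kg m⁻⁴
  215–222 m: Δρ/Δz = 0.25/7 = 0.036 kg m⁻⁴
The largest gradient is in the 215–222 m interval — the pycnocline.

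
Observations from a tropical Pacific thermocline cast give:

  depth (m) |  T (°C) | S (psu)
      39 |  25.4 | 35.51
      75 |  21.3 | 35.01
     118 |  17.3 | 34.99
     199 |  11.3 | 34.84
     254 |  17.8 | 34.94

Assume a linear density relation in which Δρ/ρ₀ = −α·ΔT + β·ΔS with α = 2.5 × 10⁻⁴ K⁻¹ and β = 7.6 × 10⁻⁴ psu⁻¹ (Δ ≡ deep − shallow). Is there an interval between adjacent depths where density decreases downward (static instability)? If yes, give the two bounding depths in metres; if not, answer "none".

199–254 m

Evaluate Δρ/ρ₀ = −αΔT + βΔS across each adjacent pair:
  39–75 m: −αΔT+βΔS = −(2.5 × 10⁻⁴)(-4.1)+(7.6 × 10⁻⁴)(-0.50) = 6.4 × 10⁻⁴ → stable
  75–118 m: −αΔT+βΔS = −(2.5 × 10⁻⁴)(-4.0)+(7.6 × 10⁻⁴)(-0.02) = 9.8 × 10⁻⁴ → stable
  118–199 m: −αΔT+βΔS = −(2.5 × 10⁻⁴)(-6.0)+(7.6 × 10⁻⁴)(-0.15) = 1.4 × 10⁻³ → stable
  199–254 m: −αΔT+βΔS = −(2.5 × 10⁻⁴)(+6.5)+(7.6 × 10⁻⁴)(+0.10) = -1.5 × 10⁻³ → UNSTABLE
The 199–254 m interval has Δρ < 0: lighter water underlies denser water.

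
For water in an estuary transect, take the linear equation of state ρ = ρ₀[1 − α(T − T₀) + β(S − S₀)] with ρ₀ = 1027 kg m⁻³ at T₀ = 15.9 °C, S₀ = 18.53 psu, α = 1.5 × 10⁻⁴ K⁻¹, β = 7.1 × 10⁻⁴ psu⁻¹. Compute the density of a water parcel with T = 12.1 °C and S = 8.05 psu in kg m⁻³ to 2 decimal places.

T − T₀ = -3.8 K, S − S₀ = -10.48 psu.
Bracket = 1 − α·(-3.8) + β·(-10.48) = 1 + (-6.8708 × 10⁻³) = 0.9931292.
ρ = 1027 × 0.9931292 = 1019.94 kg m⁻³.

1019.94 kg m⁻³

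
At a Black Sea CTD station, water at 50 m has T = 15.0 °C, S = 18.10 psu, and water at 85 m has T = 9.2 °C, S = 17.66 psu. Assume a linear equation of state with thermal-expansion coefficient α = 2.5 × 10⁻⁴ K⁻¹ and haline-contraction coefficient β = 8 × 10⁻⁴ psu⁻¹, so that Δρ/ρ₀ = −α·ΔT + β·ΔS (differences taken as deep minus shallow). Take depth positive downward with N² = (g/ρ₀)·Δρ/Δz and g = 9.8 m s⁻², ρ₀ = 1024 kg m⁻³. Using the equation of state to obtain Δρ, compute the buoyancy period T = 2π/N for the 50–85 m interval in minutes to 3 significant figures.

5.97 min

ΔT = -5.8 K, ΔS = -0.44 psu (deep − shallow).
Δρ/ρ₀ = −αΔT + βΔS = 1.45 × 10⁻³ − 3.52 × 10⁻⁴ = 1.098 × 10⁻³, so Δρ ≈ 1.124 kg m⁻³.
N² = (g/ρ₀)·Δρ/Δz = g·(Δρ/ρ₀)/Δz = 9.8 × 1.098 × 10⁻³ / 35 = 3.0744 × 10⁻⁴ s⁻².
N = √(3.0744 × 10⁻⁴) = 0.017534 rad s⁻¹ → T = 2π/N = 358.34 s = 5.9723 min ≈ 5.97 min.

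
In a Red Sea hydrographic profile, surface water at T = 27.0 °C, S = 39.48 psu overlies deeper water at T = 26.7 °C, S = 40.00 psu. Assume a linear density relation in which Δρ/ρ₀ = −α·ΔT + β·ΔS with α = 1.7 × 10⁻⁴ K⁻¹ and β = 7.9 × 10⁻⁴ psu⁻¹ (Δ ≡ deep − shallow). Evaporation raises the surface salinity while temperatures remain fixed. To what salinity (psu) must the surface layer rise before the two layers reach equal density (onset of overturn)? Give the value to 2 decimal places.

40.06 psu

Neutral buoyancy requires −α(T_deep − T_surf) + β(S_deep − S_surf′) = 0.
S_surf′ = S_deep − (α/β)·ΔT = 40.00 − (1.7 × 10⁻⁴/7.9 × 10⁻⁴)·(-0.3) = 40.0646 psu.
Increase required: 40.0646 − 39.48 = 0.5846 psu.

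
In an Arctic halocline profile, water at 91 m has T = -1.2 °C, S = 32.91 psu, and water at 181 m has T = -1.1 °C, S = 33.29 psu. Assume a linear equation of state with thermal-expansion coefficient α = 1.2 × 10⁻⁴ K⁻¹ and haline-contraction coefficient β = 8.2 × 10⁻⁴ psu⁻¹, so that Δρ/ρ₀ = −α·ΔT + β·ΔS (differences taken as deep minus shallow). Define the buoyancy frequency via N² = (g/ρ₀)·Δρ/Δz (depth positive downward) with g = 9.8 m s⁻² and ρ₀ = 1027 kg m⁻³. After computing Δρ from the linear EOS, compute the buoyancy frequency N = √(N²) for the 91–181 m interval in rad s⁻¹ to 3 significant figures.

5.71 × 10⁻³ rad s⁻¹

ΔT = +0.1 K, ΔS = +0.38 psu (deep − shallow).
Δρ/ρ₀ = −αΔT + βΔS = -1.20 × 10⁻⁵ + 3.116 × 10⁻⁴ = 2.996 × 10⁻⁴, so Δρ ≈ 0.3077 kg m⁻³.
N² = (g/ρ₀)·Δρ/Δz = g·(Δρ/ρ₀)/Δz = 9.8 × 2.996 × 10⁻⁴ / 90 = 3.2623 × 10⁻⁵ s⁻².
N = √(3.2623 × 10⁻⁵) = 5.7117 × 10⁻³ rad s⁻¹ ≈ 5.71 × 10⁻³ rad s⁻¹.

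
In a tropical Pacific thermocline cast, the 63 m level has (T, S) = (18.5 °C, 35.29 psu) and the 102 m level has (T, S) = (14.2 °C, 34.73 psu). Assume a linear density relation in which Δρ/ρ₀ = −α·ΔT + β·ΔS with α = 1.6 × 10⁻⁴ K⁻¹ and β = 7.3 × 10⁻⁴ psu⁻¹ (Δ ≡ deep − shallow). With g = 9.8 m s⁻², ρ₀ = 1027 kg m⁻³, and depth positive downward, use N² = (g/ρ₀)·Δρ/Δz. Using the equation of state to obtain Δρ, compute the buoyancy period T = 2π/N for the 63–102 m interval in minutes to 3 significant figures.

12.5 min

ΔT = -4.3 K, ΔS = -0.56 psu (deep − shallow).
Δρ/ρ₀ = −αΔT + βΔS = 6.88 × 10⁻⁴ − 4.088 × 10⁻⁴ = 2.792 × 10⁻⁴, so Δρ ≈ 0.2867 kg m⁻³.
N² = (g/ρ₀)·Δρ/Δz = g·(Δρ/ρ₀)/Δz = 9.8 × 2.792 × 10⁻⁴ / 39 = 7.0158 × 10⁻⁵ s⁻².
N = √(7.0158 × 10⁻⁵) = 8.3760 × 10⁻³ rad s⁻¹ → T = 2π/N = 750.14 s = 12.502 min ≈ 12.5 min.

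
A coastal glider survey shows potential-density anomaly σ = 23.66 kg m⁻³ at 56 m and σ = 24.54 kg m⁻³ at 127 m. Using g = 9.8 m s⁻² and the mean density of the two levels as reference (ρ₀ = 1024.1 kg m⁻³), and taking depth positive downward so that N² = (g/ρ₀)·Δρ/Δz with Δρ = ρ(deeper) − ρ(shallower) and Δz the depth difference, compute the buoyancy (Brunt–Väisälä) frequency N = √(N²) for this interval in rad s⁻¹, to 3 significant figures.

Δρ = 1024.54 − 1023.66 = 0.88 kg m⁻³ over Δz = 127 − 56 = 71 m.
N² = (9.8/1024.1) × (0.88/71) = 1.1861 × 10⁻⁴ s⁻².
N = √(1.1861 × 10⁻⁴) = 0.010891 rad s⁻¹ ≈ 0.0109 rad s⁻¹.

0.0109 rad s⁻¹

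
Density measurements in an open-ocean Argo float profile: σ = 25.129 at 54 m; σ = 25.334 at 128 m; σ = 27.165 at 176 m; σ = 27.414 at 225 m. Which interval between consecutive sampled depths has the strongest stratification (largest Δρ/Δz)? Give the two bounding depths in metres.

128–176 m

Compute the density gradient over each adjacent pair:
  54–128 m: Δρ/Δz = 0.205/74 = 2.8 × 10⁻³ kg m⁻⁴
  128–176 m: Δρ/Δz = 1.831/48 = 0.038 kg m⁻⁴
  176–225 m: Δρ/Δz = 0.249/49 = 5.1 × 10⁻³ kg m⁻⁴
The largest gradient is in the 128–176 m interval — the pycnocline.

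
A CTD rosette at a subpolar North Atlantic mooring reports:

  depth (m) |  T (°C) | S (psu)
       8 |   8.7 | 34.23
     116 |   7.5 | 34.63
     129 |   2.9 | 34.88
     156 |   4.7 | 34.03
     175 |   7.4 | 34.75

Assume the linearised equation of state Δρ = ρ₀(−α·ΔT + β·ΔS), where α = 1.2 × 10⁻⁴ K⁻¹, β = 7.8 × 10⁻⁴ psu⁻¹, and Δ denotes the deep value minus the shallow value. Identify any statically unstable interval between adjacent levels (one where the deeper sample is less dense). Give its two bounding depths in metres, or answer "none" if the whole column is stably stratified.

Evaluate Δρ/ρ₀ = −αΔT + βΔS across each adjacent pair:
  8–116 m: −αΔT+βΔS = −(1.2 × 10⁻⁴)(-1.2)+(7.8 × 10⁻⁴)(+0.40) = 4.6 × 10⁻⁴ → stable
  116–129 m: −αΔT+βΔS = −(1.2 × 10⁻⁴)(-4.6)+(7.8 × 10⁻⁴)(+0.25) = 7.5 × 10⁻⁴ → stable
  129–156 m: −αΔT+βΔS = −(1.2 × 10⁻⁴)(+1.8)+(7.8 × 10⁻⁴)(-0.85) = -8.8 × 10⁻⁴ → UNSTABLE
  156–175 m: −αΔT+βΔS = −(1.2 × 10⁻⁴)(+2.7)+(7.8 × 10⁻⁴)(+0.72) = 2.4 × 10⁻⁴ → stable
The 129–156 m interval has Δρ < 0: lighter water underlies denser water.

129–156 m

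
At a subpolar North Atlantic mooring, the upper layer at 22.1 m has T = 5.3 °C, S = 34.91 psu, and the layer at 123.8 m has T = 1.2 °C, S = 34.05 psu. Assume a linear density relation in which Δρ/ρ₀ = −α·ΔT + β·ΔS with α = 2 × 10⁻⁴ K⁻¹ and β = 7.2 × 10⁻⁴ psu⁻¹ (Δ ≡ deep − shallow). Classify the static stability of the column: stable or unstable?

ΔT = 1.2 − 5.3 = -4.1 K and ΔS = 34.05 − 34.91 = -0.86 psu (deep − shallow).
−αΔT = 8.20 × 10⁻⁴; βΔS = -6.192 × 10⁻⁴; sum Δρ/ρ₀ = 2.008 × 10⁻⁴.
Δρ/ρ₀ > 0, so Δρ > 0: deeper water is denser → statically stable.

stable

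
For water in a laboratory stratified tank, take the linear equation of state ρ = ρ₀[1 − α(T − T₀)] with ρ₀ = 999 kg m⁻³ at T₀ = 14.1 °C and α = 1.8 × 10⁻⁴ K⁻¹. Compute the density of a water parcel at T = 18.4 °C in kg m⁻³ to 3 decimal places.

998.227 kg m⁻³

T − T₀ = +4.3 K.
Bracket = 1 − α·(+4.3) = 1 + (-7.74 × 10⁻⁴) = 0.9992260.
ρ = 999 × 0.9992260 = 998.227 kg m⁻³.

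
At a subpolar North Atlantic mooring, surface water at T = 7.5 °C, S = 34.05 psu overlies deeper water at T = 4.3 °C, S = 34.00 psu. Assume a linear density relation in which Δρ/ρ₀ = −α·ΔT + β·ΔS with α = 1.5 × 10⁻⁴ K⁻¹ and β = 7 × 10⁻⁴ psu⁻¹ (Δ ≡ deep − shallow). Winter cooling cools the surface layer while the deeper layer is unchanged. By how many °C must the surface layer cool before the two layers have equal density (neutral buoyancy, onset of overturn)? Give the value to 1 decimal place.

Neutral buoyancy requires Δρ = 0, i.e. −α(T_deep − T_surf′) + β(S_deep − S_surf) = 0.
T_surf′ = T_deep − (β/α)·ΔS = 4.3 − (7 × 10⁻⁴/1.5 × 10⁻⁴)·(-0.05) = 4.533 °C.
Cooling required: 7.5 − (4.533) = 2.967 °C.

3.0 °C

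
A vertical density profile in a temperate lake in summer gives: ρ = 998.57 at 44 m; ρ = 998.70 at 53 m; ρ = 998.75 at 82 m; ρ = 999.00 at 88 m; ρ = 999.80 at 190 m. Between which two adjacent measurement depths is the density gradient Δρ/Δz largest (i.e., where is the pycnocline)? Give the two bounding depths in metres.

Compute the density gradient over each adjacent pair:
  44–53 m: Δρ/Δz = 0.13/9 = 0.014 kg m⁻⁴
  53–82 m: Δρ/Δz = 0.05/29 = 1.7 × 10⁻³ kg m⁻⁴
  82–88 m: Δρ/Δz = 0.25/6 = 0.042 kg m⁻⁴
  88–190 m: Δρ/Δz = 0.80/102 = 7.8 × 10⁻³ kg m⁻⁴
The largest gradient is in the 82–88 m interval — the pycnocline.

82–88 m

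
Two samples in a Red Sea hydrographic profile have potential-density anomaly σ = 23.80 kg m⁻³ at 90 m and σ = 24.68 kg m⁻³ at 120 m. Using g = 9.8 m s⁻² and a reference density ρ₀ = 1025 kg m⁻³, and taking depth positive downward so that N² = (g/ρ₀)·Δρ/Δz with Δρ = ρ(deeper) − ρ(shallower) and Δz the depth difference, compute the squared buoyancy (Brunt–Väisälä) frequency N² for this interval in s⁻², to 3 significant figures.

2.80 × 10⁻⁴ s⁻²

Δρ = 1024.68 − 1023.80 = 0.88 kg m⁻³ over Δz = 120 − 90 = 30 m.
N² = (9.8/1025) × (0.88/30) = 2.8046 × 10⁻⁴ s⁻² ≈ 2.80 × 10⁻⁴ s⁻².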